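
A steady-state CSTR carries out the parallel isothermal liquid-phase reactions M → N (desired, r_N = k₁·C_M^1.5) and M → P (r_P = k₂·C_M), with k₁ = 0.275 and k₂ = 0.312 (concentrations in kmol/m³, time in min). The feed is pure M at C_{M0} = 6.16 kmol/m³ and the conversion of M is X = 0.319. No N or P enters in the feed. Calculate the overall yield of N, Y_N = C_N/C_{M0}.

Exit C_M = C_{M0}(1−X) = 6.16×0.681 = 4.195 kmol/m³.
Rates in a CSTR are evaluated at the outlet concentration: r_N = 0.275×4.195^1.5 = 2.363, r_P = 0.312×4.195 = 1.309.
Fraction of consumed M going to N: r_N/(r_N+r_P) = 0.6435.
C_N = 0.6435·C_{M0}·X = 0.6435×6.16×0.319 = 1.26 kmol/m³; Y_N = C_N/C_{M0} = 0.205.

0.205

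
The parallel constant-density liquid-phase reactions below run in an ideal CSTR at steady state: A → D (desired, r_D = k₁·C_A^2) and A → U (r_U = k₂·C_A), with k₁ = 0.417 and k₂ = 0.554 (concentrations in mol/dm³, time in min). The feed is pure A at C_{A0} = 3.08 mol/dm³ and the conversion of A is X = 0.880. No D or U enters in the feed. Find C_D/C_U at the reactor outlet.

0.278

Exit C_A = C_{A0}(1−X) = 3.08×0.120 = 0.3696 mol/dm³.
A CSTR operates uniformly at the exit composition, giving r_D = 0.05696 and r_U = 0.2048 (each k·C_A^n at C_A = 0.3696).
Overall selectivity = C_D/C_U = r_Dτ/(r_Uτ) = r_D/r_U = 0.278.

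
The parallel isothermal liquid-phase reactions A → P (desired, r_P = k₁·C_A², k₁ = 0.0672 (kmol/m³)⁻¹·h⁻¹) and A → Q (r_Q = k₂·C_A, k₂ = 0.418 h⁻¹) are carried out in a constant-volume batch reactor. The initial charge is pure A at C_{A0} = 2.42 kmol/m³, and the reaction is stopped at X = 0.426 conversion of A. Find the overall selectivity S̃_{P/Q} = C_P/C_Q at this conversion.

0.304

C_A = C_{A0}(1−X) = 1.389 kmol/m³.
Along a PFR/batch, dC_Q/dC_A = −r_Q/(r_P+r_Q) = −k₂/(k₂+k₁·C_A).
Integrating from C_{A0} to C_A: C_Q = (0.418/0.0672)·ln[(0.418+0.0672·2.42)/(0.418+0.0672·1.39)] = 6.220·ln(0.5806/0.5113) = 0.7903 kmol/m³.
Then C_P = (C_{A0}−C_A) − C_Q = 1.031 − 0.7903 = 0.2406 kmol/m³.
S̃_{P/Q} = C_P/C_Q = 0.2406/0.7903 = 0.304.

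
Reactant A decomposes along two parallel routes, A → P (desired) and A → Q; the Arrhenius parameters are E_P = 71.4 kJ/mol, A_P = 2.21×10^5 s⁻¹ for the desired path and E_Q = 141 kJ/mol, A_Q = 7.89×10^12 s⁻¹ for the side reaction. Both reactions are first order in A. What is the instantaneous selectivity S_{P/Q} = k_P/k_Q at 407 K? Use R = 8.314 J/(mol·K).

24.0

Since both paths have the same order in A, the concentration cancels and S_{P/Q} = k_P/k_Q = (A_P/A_Q)·exp[(E_Q−E_P)/(RT)].
(E_Q−E_P)/(RT) = (141−71.4)×10³/(8.314×407) = 69600/3384 = 20.57.
k_P/k_Q = (2.21×10^5/7.89×10^12)·exp(20.57) = 2.801×10^-8 × 8.567×10^8 = 24.0.
Since E_P < E_Q, lowering the temperature improves selectivity toward P.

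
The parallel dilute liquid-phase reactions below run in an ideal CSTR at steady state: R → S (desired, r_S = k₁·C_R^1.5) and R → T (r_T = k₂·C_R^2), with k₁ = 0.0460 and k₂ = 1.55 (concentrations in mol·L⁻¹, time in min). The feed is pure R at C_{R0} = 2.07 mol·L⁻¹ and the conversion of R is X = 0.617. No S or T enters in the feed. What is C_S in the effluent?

Exit C_R = C_{R0}(1−X) = 2.07×0.383 = 0.7928 mol·L⁻¹.
Rates in a CSTR are evaluated at the outlet concentration: r_S = 0.0460×0.7928^1.5 = 0.03247, r_T = 1.55×0.7928^2 = 0.9742.
Fraction of consumed R going to S: r_S/(r_S+r_T) = 0.03226.
C_S = 0.03226·C_{R0}·X = 0.03226×2.07×0.617 = 0.0412 mol·L⁻¹.

0.0412 mol·L⁻¹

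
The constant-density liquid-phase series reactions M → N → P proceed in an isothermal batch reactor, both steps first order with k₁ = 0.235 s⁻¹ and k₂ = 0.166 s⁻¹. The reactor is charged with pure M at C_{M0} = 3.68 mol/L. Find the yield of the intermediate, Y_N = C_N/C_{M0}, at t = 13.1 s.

For first-order series with pure M initially, C_N(t) = k₁C_{M0}/(k₂−k₁)·(e^(−k₁t) − e^(−k₂t)).
e^(−k₁t) = e^(−0.235×13.1) = e^(−3.078) = 0.04603; e^(−k₂t) = e^(−2.175) = 0.1137.
C_N = 0.235×3.68/(0.166−0.235) × (0.04603−0.1137) = (-12.53)×(-0.06763) = 0.8476 mol/L.
Y_N = C_N/C_{M0} = 0.8476/3.68 = 0.230.

0.230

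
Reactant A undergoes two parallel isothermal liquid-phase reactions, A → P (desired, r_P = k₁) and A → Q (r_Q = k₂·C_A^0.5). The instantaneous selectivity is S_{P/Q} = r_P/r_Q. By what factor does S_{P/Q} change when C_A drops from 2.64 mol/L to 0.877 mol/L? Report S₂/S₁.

1.74

S_{P/Q} = (k₁/k₂)·C_A^-0.5, so S₂/S₁ = (C_{A,2}/C_{A,1})^-0.5.
= (0.877/2.64)^(-0.5) = (0.3322)^(-0.5) = 1.74.
Selectivity toward P rises as C_A falls — low-concentration operation is favoured.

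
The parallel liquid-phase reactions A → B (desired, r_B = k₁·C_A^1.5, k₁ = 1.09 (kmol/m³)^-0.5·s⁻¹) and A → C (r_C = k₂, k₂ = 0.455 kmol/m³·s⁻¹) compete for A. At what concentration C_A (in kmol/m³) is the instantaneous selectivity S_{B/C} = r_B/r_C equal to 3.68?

1.33 kmol/m³

S_{B/C} = (k₁/k₂)·C_A^1.5 ⇒ C_A = (S·k₂/k₁)^(1/1.5).
= (3.68×0.455/1.09)^(0.6667) = (1.536)^(0.6667) = 1.33 kmol/m³.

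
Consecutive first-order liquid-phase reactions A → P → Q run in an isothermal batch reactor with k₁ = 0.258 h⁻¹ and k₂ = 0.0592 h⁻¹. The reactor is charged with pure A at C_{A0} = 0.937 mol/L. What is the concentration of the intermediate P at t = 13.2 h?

Solving the coupled first-order balances gives C_P(t) = [k₁/(k₂−k₁)]·C_{A0}·(e^(−k₁t) − e^(−k₂t)).
e^(−k₁t) = e^(−0.258×13.2) = e^(−3.406) = 0.03319; e^(−k₂t) = e^(−0.7814) = 0.4577.
C_P = 0.258×0.937/(0.0592−0.258) × (0.03319−0.4577) = (-1.216)×(-0.4246) = 0.5163 mol/L.

0.516 mol/L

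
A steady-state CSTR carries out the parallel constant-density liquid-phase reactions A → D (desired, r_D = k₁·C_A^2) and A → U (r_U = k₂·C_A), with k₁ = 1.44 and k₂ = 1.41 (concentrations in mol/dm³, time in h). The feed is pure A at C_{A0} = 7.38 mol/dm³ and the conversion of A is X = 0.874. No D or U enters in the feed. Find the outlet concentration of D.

3.14 mol/dm³

Exit C_A = C_{A0}(1−X) = 7.38×0.126 = 0.9299 mol/dm³.
In a CSTR the entire volume is at exit conditions, so r_D = 1.44×0.9299^2 = 1.245 and r_U = 1.41×0.9299 = 1.311.
Fraction of consumed A going to D: r_D/(r_D+r_U) = 0.4871.
C_D = 0.4871·C_{A0}·X = 0.4871×7.38×0.874 = 3.14 mol/dm³.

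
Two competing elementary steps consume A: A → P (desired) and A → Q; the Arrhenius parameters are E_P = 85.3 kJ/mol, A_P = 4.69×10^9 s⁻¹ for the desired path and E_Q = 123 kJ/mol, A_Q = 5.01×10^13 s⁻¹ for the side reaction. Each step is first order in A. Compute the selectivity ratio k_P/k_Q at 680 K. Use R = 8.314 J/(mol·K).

0.0737

k_P/k_Q = (A_P/A_Q)·exp[−(E_P−E_Q)/(RT)] = (A_P/A_Q)·exp[(E_Q−E_P)/(RT)].
(E_Q−E_P)/(RT) = (123−85.3)×10³/(8.314×680) = 37700/5654 = 6.668.
k_P/k_Q = (4.69×10^9/5.01×10^13)·exp(6.668) = 9.361×10^-5 × 787.1 = 0.0737.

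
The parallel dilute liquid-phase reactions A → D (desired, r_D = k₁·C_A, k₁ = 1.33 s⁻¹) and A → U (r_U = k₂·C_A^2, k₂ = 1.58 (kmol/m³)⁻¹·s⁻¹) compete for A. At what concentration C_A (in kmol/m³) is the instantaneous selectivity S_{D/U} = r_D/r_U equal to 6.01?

S_{D/U} = (k₁/k₂)·C_A⁻¹ ⇒ C_A = (S·k₂/k₁)^(-1).
= (6.01×1.58/1.33)^(-1) = (7.140)^(-1) = 0.140 kmol/m³.

0.140 kmol/m³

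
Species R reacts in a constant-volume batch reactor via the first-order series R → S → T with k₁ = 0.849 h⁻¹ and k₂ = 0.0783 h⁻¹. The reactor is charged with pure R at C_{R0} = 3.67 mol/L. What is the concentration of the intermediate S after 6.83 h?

For first-order series with pure R initially, C_S(t) = k₁C_{R0}/(k₂−k₁)·(e^(−k₁t) − e^(−k₂t)).
e^(−k₁t) = e^(−0.849×6.83) = e^(−5.799) = 0.003032; e^(−k₂t) = e^(−0.5348) = 0.5858.
C_S = 0.849×3.67/(0.0783−0.849) × (0.003032−0.5858) = (-4.043)×(-0.5828) = 2.356 mol/L.

2.36 mol/L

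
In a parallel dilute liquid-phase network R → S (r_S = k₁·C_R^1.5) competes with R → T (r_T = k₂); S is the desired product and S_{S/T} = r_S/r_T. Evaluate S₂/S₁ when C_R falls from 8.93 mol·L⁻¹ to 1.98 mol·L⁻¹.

S_{S/T} = (k₁/k₂)·C_R^1.5, so S₂/S₁ = (C_{R,2}/C_{R,1})^1.5.
= (1.98/8.93)^1.5 = (0.2217)^1.5 = 0.104.
Selectivity toward S falls as C_R falls — high-concentration operation is favoured.

0.104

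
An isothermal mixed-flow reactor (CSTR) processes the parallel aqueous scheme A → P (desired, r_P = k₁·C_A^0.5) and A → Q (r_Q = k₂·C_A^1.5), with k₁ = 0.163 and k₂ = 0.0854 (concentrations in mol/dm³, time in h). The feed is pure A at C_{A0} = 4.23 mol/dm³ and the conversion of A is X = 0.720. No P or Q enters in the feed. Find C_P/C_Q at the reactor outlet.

Exit C_A = C_{A0}(1−X) = 4.23×0.280 = 1.184 mol/dm³.
Rates in a CSTR are evaluated at the outlet concentration: r_P = 0.163×1.184^0.5 = 0.1774, r_Q = 0.0854×1.184^1.5 = 0.1101.
Overall selectivity = C_P/C_Q = r_Pτ/(r_Qτ) = r_P/r_Q = 1.61.

1.61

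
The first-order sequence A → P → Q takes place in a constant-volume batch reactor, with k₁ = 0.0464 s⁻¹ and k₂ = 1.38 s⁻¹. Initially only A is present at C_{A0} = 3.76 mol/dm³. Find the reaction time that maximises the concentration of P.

2.54 s

Setting dC_P/dt = 0 gives t_opt = ln(k₂/k₁)/(k₂−k₁).
= ln(1.38/0.0464)/(1.38−0.0464) = ln(29.74)/1.334 = 3.393/1.334 = 2.54 s.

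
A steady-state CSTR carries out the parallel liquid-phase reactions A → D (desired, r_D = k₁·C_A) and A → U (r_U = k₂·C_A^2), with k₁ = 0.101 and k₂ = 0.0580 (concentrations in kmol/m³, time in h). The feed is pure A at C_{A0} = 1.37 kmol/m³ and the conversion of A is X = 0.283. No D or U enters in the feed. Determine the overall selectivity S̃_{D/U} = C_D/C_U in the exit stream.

1.77

Exit C_A = C_{A0}(1−X) = 1.37×0.717 = 0.9823 kmol/m³.
In a CSTR the entire volume is at exit conditions, so r_D = 0.101×0.9823 = 0.09921 and r_U = 0.0580×0.9823^2 = 0.05596.
Overall selectivity = C_D/C_U = r_Dτ/(r_Uτ) = r_D/r_U = 1.77.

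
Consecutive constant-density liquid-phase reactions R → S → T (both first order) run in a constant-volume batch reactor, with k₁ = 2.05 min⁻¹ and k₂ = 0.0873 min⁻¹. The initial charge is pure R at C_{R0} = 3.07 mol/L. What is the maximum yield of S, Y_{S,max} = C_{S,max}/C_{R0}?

0.869

At the optimum, C_{S,max}/C_{R0} = (k₁/k₂)^[k₂/(k₂−k₁)].
= (2.05/0.0873)^(0.0873/(0.0873−2.05)) = (23.48)^(-0.04448) = 0.8690.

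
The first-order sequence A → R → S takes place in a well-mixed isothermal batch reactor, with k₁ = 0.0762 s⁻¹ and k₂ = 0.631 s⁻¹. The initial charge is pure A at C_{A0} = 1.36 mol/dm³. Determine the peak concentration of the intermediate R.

At the optimum, C_{R,max}/C_{A0} = (k₁/k₂)^[k₂/(k₂−k₁)].
= (0.0762/0.631)^(0.631/(0.631−0.0762)) = (0.1208)^(1.137) = 0.09033.
C_{R,max} = 0.09033×1.36 = 0.123 mol/dm³.

0.123 mol/dm³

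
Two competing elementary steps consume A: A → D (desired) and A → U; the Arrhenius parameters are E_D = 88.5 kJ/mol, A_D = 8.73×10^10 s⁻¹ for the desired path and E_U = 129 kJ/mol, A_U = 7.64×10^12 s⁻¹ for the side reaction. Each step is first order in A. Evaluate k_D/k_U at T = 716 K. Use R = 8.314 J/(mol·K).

10.3

With equal orders, S_{D/U} = k_D/k_U = (A_D/A_U)·exp[(E_U−E_D)/(RT)].
(E_U−E_D)/(RT) = (129−88.5)×10³/(8.314×716) = 40500/5953 = 6.803.
k_D/k_U = (8.73×10^10/7.64×10^12)·exp(6.803) = 0.01143 × 901.0 = 10.3.
Since E_D < E_U, lowering the temperature improves selectivity toward D.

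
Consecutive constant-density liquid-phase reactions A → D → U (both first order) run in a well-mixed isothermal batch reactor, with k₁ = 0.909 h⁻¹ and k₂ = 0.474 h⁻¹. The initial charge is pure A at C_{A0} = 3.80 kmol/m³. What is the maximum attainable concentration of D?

1.87 kmol/m³

Evaluating C_D at t_opt = ln(k₂/k₁)/(k₂−k₁) gives C_{D,max}/C_{A0} = (k₁/k₂)^[k₂/(k₂−k₁)].
= (0.909/0.474)^(0.474/(0.474−0.909)) = (1.918)^(-1.090) = 0.4919.
C_{D,max} = 0.4919×3.80 = 1.87 kmol/m³.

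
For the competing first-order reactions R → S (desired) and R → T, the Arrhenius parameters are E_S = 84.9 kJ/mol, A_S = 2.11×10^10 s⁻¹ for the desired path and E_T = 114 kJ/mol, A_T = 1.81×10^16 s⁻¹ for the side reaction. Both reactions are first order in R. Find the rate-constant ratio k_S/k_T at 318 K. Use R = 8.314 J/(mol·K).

0.0703

With equal orders, S_{S/T} = k_S/k_T = (A_S/A_T)·exp[(E_T−E_S)/(RT)].
(E_T−E_S)/(RT) = (114−84.9)×10³/(8.314×318) = 29100/2644 = 11.01.
k_S/k_T = (2.11×10^10/1.81×10^16)·exp(11.01) = 1.166×10^-6 × 60275 = 0.0703.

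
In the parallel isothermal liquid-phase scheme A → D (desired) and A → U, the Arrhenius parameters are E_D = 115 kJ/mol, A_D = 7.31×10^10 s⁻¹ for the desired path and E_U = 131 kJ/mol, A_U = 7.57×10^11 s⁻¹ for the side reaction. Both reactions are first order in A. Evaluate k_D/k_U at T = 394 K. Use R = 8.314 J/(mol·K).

12.8

With equal orders, S_{D/U} = k_D/k_U = (A_D/A_U)·exp[(E_U−E_D)/(RT)].
(E_U−E_D)/(RT) = (131−115)×10³/(8.314×394) = 16000/3276 = 4.884.
k_D/k_U = (7.31×10^10/7.57×10^11)·exp(4.884) = 0.09657 × 132.2 = 12.8.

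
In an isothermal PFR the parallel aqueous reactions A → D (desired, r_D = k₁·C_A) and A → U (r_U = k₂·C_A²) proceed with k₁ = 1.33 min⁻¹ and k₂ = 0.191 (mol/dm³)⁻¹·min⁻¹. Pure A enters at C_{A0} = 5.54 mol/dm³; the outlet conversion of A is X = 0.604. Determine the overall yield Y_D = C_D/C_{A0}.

C_A = C_{A0}(1−X) = 2.194 mol/dm³.
Along a PFR/batch, dC_D/dC_A = −r_D/(r_D+r_U) = −k₁/(k₁+k₂·C_A).
Integrating from C_{A0} to C_A: C_D = (1.33/0.191)·ln[(1.33+0.191·5.54)/(1.33+0.191·2.19)] = 6.963·ln(2.388/1.749) = 2.169 mol/dm³.
Y_D = C_D/C_{A0} = 2.169/5.54 = 0.391.

0.391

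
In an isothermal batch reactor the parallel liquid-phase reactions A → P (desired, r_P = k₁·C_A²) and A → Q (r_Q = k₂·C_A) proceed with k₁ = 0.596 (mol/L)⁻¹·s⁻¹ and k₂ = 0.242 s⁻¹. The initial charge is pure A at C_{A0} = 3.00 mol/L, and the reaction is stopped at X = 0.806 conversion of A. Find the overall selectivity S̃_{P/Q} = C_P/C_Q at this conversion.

C_A = C_{A0}(1−X) = 0.5820 mol/L.
Along a PFR/batch, dC_Q/dC_A = −r_Q/(r_P+r_Q) = −k₂/(k₂+k₁·C_A).
Integrating from C_{A0} to C_A: C_Q = (0.242/0.596)·ln[(0.242+0.596·3.00)/(0.242+0.596·0.582)] = 0.4060·ln(2.030/0.5889) = 0.5025 mol/L.
Then C_P = (C_{A0}−C_A) − C_Q = 2.418 − 0.5025 = 1.915 mol/L.
S̃_{P/Q} = C_P/C_Q = 1.915/0.5025 = 3.81.

3.81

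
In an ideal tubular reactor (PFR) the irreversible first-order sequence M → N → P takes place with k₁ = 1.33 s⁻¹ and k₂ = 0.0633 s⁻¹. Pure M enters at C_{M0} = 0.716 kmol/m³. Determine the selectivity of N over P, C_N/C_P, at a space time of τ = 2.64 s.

7.58

The intermediate concentration in a first-order A→B→C sequence is C_N = k₁C_{M0}(e^(−k₁τ) − e^(−k₂τ))/(k₂−k₁).
e^(−k₁τ) = e^(−1.33×2.64) = e^(−3.511) = 0.02986; e^(−k₂τ) = e^(−0.1671) = 0.8461.
C_N = 1.33×0.716/(0.0633−1.33) × (0.02986−0.8461) = (-0.7518)×(-0.8162) = 0.6136 kmol/m³.
C_M = C_{M0}e^(−k₁τ) = 0.02138 kmol/m³, so C_P = C_{M0}−C_M−C_N = 0.08098 kmol/m³; C_N/C_P = 7.58.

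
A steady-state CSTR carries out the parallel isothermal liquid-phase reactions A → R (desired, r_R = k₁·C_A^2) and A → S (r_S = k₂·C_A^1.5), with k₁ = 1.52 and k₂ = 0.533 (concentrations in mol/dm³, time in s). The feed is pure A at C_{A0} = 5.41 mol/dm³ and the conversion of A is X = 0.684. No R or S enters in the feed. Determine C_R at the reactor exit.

2.92 mol/dm³

Exit C_A = C_{A0}(1−X) = 5.41×0.316 = 1.710 mol/dm³.
Rates in a CSTR are evaluated at the outlet concentration: r_R = 1.52×1.710^2 = 4.442, r_S = 0.533×1.710^1.5 = 1.191.
Fraction of consumed A going to R: r_R/(r_R+r_S) = 0.7885.
C_R = 0.7885·C_{A0}·X = 0.7885×5.41×0.684 = 2.92 mol/dm³.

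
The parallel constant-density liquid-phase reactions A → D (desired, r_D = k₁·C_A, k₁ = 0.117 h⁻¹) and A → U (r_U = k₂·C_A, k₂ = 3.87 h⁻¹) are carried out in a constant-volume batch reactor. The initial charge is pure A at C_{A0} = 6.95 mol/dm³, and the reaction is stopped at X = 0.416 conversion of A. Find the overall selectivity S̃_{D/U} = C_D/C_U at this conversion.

C_A = C_{A0}(1−X) = 4.059 mol/dm³.
Both paths are first order in A, so the instantaneous fraction to D is constant: dC_D/d(−C_A) = k₁/(k₁+k₂) = 0.02935.
C_D = 0.02935·(C_{A0}−C_A) = 0.02935×2.891 = 0.0848 mol/dm³.
C_U = (C_{A0}−C_A)−C_D = 2.806 mol/dm³; S̃_{D/U} = 0.08484/2.806 = 0.0302.

0.0302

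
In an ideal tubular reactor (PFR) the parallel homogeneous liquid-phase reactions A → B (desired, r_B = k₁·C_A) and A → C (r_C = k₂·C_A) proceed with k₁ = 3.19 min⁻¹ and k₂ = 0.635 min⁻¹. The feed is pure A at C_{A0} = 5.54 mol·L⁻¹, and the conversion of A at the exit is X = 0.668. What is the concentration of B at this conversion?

3.09 mol·L⁻¹

C_A = C_{A0}(1−X) = 1.839 mol·L⁻¹.
Both paths are first order in A, so the instantaneous fraction to B is constant: dC_B/d(−C_A) = k₁/(k₁+k₂) = 0.8340.
C_B = 0.8340·(C_{A0}−C_A) = 0.8340×3.701 = 3.09 mol·L⁻¹.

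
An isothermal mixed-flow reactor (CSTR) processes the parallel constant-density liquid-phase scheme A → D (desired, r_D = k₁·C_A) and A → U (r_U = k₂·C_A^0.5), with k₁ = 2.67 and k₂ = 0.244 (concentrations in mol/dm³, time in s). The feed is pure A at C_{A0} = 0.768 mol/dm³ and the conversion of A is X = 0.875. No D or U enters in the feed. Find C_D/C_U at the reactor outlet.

Exit C_A = C_{A0}(1−X) = 0.768×0.125 = 0.09600 mol/dm³.
A CSTR operates uniformly at the exit composition, giving r_D = 0.2563 and r_U = 0.07560 (each k·C_A^n at C_A = 0.09600).
Overall selectivity = C_D/C_U = r_Dτ/(r_Uτ) = r_D/r_U = 3.39.

3.39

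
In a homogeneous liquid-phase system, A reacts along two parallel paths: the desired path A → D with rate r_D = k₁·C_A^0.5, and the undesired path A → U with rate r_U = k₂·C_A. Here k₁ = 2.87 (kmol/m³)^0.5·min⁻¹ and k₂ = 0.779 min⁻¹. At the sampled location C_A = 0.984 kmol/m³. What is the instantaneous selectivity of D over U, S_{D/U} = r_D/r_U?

3.71

S_{D/U} = r_D/r_U = (k₁·C_A^0.5)/(k₂·C_A) = (k₁/k₂)·C_A^-0.5.
= (2.87×0.9840^0.5) / (0.779×0.9840) = 2.847/0.7665 = 3.71.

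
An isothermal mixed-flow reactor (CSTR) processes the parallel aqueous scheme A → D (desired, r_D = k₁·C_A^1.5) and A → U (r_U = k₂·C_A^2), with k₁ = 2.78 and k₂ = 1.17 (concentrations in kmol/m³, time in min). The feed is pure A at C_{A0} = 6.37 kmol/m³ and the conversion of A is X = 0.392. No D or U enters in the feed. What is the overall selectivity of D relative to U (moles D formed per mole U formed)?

1.21

Exit C_A = C_{A0}(1−X) = 6.37×0.608 = 3.873 kmol/m³.
Rates in a CSTR are evaluated at the outlet concentration: r_D = 2.78×3.873^1.5 = 21.19, r_U = 1.17×3.873^2 = 17.55.
Overall selectivity = C_D/C_U = r_Dτ/(r_Uτ) = r_D/r_U = 1.21.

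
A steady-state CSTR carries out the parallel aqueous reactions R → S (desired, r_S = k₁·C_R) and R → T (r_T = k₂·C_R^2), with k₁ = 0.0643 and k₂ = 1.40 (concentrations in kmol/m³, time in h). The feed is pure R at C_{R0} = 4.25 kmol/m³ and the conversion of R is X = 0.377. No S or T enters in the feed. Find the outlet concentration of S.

0.0273 kmol/m³

Exit C_R = C_{R0}(1−X) = 4.25×0.623 = 2.648 kmol/m³.
A CSTR operates uniformly at the exit composition, giving r_S = 0.1703 and r_T = 9.815 (each k·C_R^n at C_R = 2.648).
Fraction of consumed R going to S: r_S/(r_S+r_T) = 0.01705.
C_S = 0.01705·C_{R0}·X = 0.01705×4.25×0.377 = 0.0273 kmol/m³.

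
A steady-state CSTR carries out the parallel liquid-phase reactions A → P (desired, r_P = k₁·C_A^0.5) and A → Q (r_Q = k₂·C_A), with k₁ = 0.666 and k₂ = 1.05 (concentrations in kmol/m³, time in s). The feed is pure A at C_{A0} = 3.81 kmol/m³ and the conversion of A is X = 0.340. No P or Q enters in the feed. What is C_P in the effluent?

Exit C_A = C_{A0}(1−X) = 3.81×0.660 = 2.515 kmol/m³.
A CSTR operates uniformly at the exit composition, giving r_P = 1.056 and r_Q = 2.640 (each k·C_A^n at C_A = 2.515).
Fraction of consumed A going to P: r_P/(r_P+r_Q) = 0.2857.
C_P = 0.2857·C_{A0}·X = 0.2857×3.81×0.340 = 0.370 kmol/m³.

0.370 kmol/m³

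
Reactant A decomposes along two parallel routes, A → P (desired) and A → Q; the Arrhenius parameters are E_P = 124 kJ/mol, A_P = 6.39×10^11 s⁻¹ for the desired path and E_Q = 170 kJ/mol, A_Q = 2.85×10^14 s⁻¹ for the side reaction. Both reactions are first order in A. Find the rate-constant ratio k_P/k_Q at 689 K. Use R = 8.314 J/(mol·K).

6.89

k_P/k_Q = (A_P/A_Q)·exp[−(E_P−E_Q)/(RT)] = (A_P/A_Q)·exp[(E_Q−E_P)/(RT)].
(E_Q−E_P)/(RT) = (170−124)×10³/(8.314×689) = 46000/5728 = 8.030.
k_P/k_Q = (6.39×10^11/2.85×10^14)·exp(8.030) = 0.002242 × 3072 = 6.89.
Since E_P < E_Q, lowering the temperature improves selectivity toward P.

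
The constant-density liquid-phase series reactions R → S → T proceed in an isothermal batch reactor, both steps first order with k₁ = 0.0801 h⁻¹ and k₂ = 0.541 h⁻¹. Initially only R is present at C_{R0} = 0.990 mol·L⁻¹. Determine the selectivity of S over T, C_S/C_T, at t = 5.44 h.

0.413

For first-order series with pure R initially, C_S(t) = k₁C_{R0}/(k₂−k₁)·(e^(−k₁t) − e^(−k₂t)).
e^(−k₁t) = e^(−0.0801×5.44) = e^(−0.4357) = 0.6468; e^(−k₂t) = e^(−2.943) = 0.05271.
C_S = 0.0801×0.990/(0.541−0.0801) × (0.6468−0.05271) = 0.1721×0.5941 = 0.1022 mol·L⁻¹.
C_R = C_{R0}e^(−k₁t) = 0.6403 mol·L⁻¹, so C_T = C_{R0}−C_R−C_S = 0.2475 mol·L⁻¹; C_S/C_T = 0.413.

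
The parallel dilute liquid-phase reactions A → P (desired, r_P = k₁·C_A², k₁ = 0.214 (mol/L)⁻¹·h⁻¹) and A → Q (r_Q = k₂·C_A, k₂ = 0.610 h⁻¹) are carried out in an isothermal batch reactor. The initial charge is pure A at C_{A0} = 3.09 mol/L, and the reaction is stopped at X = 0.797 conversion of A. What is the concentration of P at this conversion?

C_A = C_{A0}(1−X) = 0.6273 mol/L.
Along a PFR/batch, dC_Q/dC_A = −r_Q/(r_P+r_Q) = −k₂/(k₂+k₁·C_A).
Integrating from C_{A0} to C_A: C_Q = (0.610/0.214)·ln[(0.610+0.214·3.09)/(0.610+0.214·0.627)] = 2.850·ln(1.271/0.7442) = 1.526 mol/L.
Then C_P = (C_{A0}−C_A) − C_Q = 2.463 − 1.526 = 0.9366 mol/L.

0.937 mol/L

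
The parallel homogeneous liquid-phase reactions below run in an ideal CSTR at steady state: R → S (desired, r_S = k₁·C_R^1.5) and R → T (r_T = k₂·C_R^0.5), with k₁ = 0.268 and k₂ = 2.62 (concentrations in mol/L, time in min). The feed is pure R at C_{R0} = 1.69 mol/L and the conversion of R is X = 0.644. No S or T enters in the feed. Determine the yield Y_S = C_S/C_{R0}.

Exit C_R = C_{R0}(1−X) = 1.69×0.356 = 0.6016 mol/L.
Rates in a CSTR are evaluated at the outlet concentration: r_S = 0.268×0.6016^1.5 = 0.1251, r_T = 2.62×0.6016^0.5 = 2.032.
Fraction of consumed R going to S: r_S/(r_S+r_T) = 0.05797.
C_S = 0.05797·C_{R0}·X = 0.05797×1.69×0.644 = 0.0631 mol/L; Y_S = C_S/C_{R0} = 0.0373.

0.0373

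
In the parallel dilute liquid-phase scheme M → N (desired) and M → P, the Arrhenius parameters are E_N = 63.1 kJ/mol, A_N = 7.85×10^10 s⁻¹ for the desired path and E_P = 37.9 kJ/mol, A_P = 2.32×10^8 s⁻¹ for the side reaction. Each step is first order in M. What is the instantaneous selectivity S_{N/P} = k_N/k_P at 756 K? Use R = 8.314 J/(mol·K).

6.14

With equal orders, S_{N/P} = k_N/k_P = (A_N/A_P)·exp[(E_P−E_N)/(RT)].
(E_P−E_N)/(RT) = (37.9−63.1)×10³/(8.314×756) = -25200/6285 = -4.009.
k_N/k_P = (7.85×10^10/2.32×10^8)·exp(-4.009) = 338.4 × 0.01815 = 6.14.
Since E_N > E_P, raising the temperature improves selectivity toward N.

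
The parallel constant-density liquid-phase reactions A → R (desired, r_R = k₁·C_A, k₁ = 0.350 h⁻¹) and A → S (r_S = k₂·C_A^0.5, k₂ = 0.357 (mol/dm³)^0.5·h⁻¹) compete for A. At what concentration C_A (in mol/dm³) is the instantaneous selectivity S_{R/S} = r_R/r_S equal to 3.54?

S_{R/S} = (k₁/k₂)·C_A^0.5 ⇒ C_A = (S·k₂/k₁)^(2).
= (3.54×0.357/0.350)^(2) = (3.611)^(2) = 13.0 mol/dm³.

13.0 mol/dm³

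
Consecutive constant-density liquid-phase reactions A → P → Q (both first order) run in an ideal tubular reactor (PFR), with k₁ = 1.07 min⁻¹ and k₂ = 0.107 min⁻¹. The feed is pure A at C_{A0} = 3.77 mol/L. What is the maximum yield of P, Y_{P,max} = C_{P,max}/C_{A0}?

0.774

At the optimum, C_{P,max}/C_{A0} = (k₁/k₂)^[k₂/(k₂−k₁)].
= (1.07/0.107)^(0.107/(0.107−1.07)) = (10.00)^(-0.1111) = 0.7743.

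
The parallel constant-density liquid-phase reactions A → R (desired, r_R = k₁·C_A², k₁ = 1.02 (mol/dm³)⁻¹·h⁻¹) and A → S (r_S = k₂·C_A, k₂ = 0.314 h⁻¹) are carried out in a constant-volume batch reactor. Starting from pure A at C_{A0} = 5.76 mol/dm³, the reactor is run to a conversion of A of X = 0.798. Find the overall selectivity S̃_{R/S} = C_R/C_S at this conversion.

C_A = C_{A0}(1−X) = 1.164 mol/dm³.
Along a PFR/batch, dC_S/dC_A = −r_S/(r_R+r_S) = −k₂/(k₂+k₁·C_A).
Integrating from C_{A0} to C_A: C_S = (0.314/1.02)·ln[(0.314+1.02·5.76)/(0.314+1.02·1.16)] = 0.3078·ln(6.189/1.501) = 0.4362 mol/dm³.
Then C_R = (C_{A0}−C_A) − C_S = 4.596 − 0.4362 = 4.160 mol/dm³.
S̃_{R/S} = C_R/C_S = 4.160/0.4362 = 9.54.

9.54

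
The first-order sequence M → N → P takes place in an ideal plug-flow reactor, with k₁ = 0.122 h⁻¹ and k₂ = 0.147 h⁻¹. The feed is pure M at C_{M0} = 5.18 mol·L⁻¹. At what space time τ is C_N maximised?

For first-order series the maximum of C_N occurs at τ_opt = ln(k₂/k₁)/(k₂−k₁).
= ln(0.147/0.122)/(0.147−0.122) = ln(1.205)/0.02500 = 0.1864/0.02500 = 7.46 h.

7.46 h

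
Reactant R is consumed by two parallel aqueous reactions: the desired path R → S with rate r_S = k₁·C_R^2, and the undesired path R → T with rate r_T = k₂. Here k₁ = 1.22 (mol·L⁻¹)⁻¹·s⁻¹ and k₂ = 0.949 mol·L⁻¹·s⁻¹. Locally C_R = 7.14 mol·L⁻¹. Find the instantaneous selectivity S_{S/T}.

S_{S/T} = r_S/r_T = (k₁·C_R^2)/(k₂) = (k₁/k₂)·C_R^2.
= (1.22×7.140^2) / (0.949) = 62.20/0.9490 = 65.5.

65.5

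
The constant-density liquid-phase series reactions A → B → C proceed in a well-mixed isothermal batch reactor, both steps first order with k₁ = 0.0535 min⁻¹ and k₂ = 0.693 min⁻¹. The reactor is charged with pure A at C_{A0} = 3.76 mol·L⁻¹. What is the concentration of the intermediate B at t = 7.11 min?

0.213 mol·L⁻¹

Solving the coupled first-order balances gives C_B(t) = [k₁/(k₂−k₁)]·C_{A0}·(e^(−k₁t) − e^(−k₂t)).
e^(−k₁t) = e^(−0.0535×7.11) = e^(−0.3804) = 0.6836; e^(−k₂t) = e^(−4.927) = 0.007247.
C_B = 0.0535×3.76/(0.693−0.0535) × (0.6836−0.007247) = 0.3146×0.6764 = 0.2128 mol·L⁻¹.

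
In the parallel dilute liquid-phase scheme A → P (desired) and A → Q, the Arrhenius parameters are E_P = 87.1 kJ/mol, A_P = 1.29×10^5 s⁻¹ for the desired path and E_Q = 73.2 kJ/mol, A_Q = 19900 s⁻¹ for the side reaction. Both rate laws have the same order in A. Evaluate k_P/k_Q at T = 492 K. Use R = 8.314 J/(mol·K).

k_P/k_Q = (A_P/A_Q)·exp[−(E_P−E_Q)/(RT)] = (A_P/A_Q)·exp[(E_Q−E_P)/(RT)].
(E_Q−E_P)/(RT) = (73.2−87.1)×10³/(8.314×492) = -13900/4090 = -3.398.
k_P/k_Q = (1.29×10^5/19900)·exp(-3.398) = 6.482 × 0.03344 = 0.217.
Since E_P > E_Q, raising the temperature improves selectivity toward P.

0.217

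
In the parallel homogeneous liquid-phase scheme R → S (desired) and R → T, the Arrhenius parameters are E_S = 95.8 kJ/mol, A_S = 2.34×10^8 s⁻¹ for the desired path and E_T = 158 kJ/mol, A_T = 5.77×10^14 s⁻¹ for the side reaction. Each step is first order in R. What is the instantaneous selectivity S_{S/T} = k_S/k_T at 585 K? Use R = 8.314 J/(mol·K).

Since both paths have the same order in R, the concentration cancels and S_{S/T} = k_S/k_T = (A_S/A_T)·exp[(E_T−E_S)/(RT)].
(E_T−E_S)/(RT) = (158−95.8)×10³/(8.314×585) = 62200/4864 = 12.79.
k_S/k_T = (2.34×10^8/5.77×10^14)·exp(12.79) = 4.055×10^-7 × 3.581×10^5 = 0.145.

0.145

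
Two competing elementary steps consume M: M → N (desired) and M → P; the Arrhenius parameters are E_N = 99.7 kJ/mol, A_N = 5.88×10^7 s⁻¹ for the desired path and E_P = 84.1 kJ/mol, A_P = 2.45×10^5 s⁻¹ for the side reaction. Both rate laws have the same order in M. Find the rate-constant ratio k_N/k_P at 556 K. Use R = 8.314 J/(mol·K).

With equal orders, S_{N/P} = k_N/k_P = (A_N/A_P)·exp[(E_P−E_N)/(RT)].
(E_P−E_N)/(RT) = (84.1−99.7)×10³/(8.314×556) = -15600/4623 = -3.375.
k_N/k_P = (5.88×10^7/2.45×10^5)·exp(-3.375) = 240.0 × 0.03423 = 8.21.
Since E_N > E_P, raising the temperature improves selectivity toward N.

8.21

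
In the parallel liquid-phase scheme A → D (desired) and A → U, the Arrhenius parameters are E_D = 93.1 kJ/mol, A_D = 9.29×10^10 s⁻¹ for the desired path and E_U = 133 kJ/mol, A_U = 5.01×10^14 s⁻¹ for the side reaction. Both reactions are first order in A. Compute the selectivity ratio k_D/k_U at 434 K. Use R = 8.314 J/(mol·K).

11.8

Since both paths have the same order in A, the concentration cancels and S_{D/U} = k_D/k_U = (A_D/A_U)·exp[(E_U−E_D)/(RT)].
(E_U−E_D)/(RT) = (133−93.1)×10³/(8.314×434) = 39900/3608 = 11.06.
k_D/k_U = (9.29×10^10/5.01×10^14)·exp(11.06) = 1.854×10^-4 × 63444 = 11.8.
Since E_D < E_U, lowering the temperature improves selectivity toward D.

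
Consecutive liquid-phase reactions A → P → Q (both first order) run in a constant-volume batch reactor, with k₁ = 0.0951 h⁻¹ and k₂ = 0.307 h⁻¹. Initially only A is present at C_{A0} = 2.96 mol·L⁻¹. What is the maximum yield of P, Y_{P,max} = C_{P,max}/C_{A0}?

0.183

Evaluating C_P at t_opt = ln(k₂/k₁)/(k₂−k₁) gives C_{P,max}/C_{A0} = (k₁/k₂)^[k₂/(k₂−k₁)].
= (0.0951/0.307)^(0.307/(0.307−0.0951)) = (0.3098)^(1.449) = 0.1831.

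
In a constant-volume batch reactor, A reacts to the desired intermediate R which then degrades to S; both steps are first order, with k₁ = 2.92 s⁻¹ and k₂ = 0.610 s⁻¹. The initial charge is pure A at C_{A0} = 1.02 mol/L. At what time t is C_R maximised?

The intermediate peaks when r₁ = r₂, i.e. k₁e^(−k₁t) = k₂e^(−k₂t), giving t_opt = ln(k₂/k₁)/(k₂−k₁).
= ln(0.610/2.92)/(0.610−2.92) = ln(0.2089)/-2.310 = -1.566/-2.310 = 0.678 s.

0.678 s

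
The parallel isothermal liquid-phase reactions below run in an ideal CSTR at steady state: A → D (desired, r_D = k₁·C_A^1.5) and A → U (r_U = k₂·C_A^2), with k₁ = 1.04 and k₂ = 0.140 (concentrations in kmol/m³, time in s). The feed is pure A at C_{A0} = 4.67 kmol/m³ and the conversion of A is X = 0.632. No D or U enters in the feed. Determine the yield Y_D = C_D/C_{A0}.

0.537

Exit C_A = C_{A0}(1−X) = 4.67×0.368 = 1.719 kmol/m³.
A CSTR operates uniformly at the exit composition, giving r_D = 2.343 and r_U = 0.4135 (each k·C_A^n at C_A = 1.719).
Fraction of consumed A going to D: r_D/(r_D+r_U) = 0.8500.
C_D = 0.8500·C_{A0}·X = 0.8500×4.67×0.632 = 2.51 kmol/m³; Y_D = C_D/C_{A0} = 0.537.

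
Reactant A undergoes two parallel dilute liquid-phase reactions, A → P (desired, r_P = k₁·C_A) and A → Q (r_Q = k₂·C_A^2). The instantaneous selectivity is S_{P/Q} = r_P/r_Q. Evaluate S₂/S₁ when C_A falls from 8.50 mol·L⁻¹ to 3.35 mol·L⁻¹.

2.54

S_{P/Q} = (k₁/k₂)·C_A⁻¹, so S₂/S₁ = (C_{A,2}/C_{A,1})⁻¹.
= 8.50/3.35 = 2.54.
Selectivity toward P rises as C_A falls — low-concentration operation is favoured.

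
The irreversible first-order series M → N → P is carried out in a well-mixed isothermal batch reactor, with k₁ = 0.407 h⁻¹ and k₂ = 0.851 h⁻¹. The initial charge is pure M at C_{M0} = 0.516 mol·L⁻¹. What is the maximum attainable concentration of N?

For a first-order series the maximum intermediate yield is C_{N,max}/C_{M0} = (k₁/k₂)^[k₂/(k₂−k₁)].
= (0.407/0.851)^(0.851/(0.851−0.407)) = (0.4783)^(1.917) = 0.2432.
C_{N,max} = 0.2432×0.516 = 0.126 mol·L⁻¹.

0.126 mol·L⁻¹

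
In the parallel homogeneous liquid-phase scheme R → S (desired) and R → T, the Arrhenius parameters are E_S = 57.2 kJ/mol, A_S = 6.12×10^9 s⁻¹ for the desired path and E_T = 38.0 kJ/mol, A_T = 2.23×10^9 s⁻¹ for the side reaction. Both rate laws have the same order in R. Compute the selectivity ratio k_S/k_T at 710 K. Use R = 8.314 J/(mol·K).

0.106

Since both paths have the same order in R, the concentration cancels and S_{S/T} = k_S/k_T = (A_S/A_T)·exp[(E_T−E_S)/(RT)].
(E_T−E_S)/(RT) = (38.0−57.2)×10³/(8.314×710) = -19200/5903 = -3.253.
k_S/k_T = (6.12×10^9/2.23×10^9)·exp(-3.253) = 2.744 × 0.03867 = 0.106.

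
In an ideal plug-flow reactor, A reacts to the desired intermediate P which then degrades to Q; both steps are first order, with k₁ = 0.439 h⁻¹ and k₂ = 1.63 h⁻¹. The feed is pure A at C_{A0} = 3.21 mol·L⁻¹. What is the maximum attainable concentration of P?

0.533 mol·L⁻¹

For a first-order series the maximum intermediate yield is C_{P,max}/C_{A0} = (k₁/k₂)^[k₂/(k₂−k₁)].
= (0.439/1.63)^(1.63/(1.63−0.439)) = (0.2693)^(1.369) = 0.1661.
C_{P,max} = 0.1661×3.21 = 0.533 mol·L⁻¹.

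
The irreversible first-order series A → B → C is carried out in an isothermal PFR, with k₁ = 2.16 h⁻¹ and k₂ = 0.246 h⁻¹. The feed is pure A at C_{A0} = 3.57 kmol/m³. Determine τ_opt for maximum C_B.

1.14 h

For first-order series the maximum of C_B occurs at τ_opt = ln(k₂/k₁)/(k₂−k₁).
= ln(0.246/2.16)/(0.246−2.16) = ln(0.1139)/-1.914 = -2.173/-1.914 = 1.14 h.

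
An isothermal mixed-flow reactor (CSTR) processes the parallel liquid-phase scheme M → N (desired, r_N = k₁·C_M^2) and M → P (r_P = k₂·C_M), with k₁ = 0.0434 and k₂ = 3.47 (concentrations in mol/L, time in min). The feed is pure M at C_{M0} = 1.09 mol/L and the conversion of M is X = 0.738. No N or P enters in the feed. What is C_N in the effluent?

0.00286 mol/L

Exit C_M = C_{M0}(1−X) = 1.09×0.262 = 0.2856 mol/L.
A CSTR operates uniformly at the exit composition, giving r_N = 0.003540 and r_P = 0.9910 (each k·C_M^n at C_M = 0.2856).
Fraction of consumed M going to N: r_N/(r_N+r_P) = 0.003559.
C_N = 0.003559·C_{M0}·X = 0.003559×1.09×0.738 = 0.00286 mol/L.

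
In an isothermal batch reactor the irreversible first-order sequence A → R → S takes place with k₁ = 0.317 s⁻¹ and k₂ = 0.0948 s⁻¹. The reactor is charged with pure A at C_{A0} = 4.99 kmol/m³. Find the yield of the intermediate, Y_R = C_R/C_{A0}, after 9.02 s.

0.525

The intermediate concentration in a first-order A→B→C sequence is C_R = k₁C_{A0}(e^(−k₁t) − e^(−k₂t))/(k₂−k₁).
e^(−k₁t) = e^(−0.317×9.02) = e^(−2.859) = 0.05731; e^(−k₂t) = e^(−0.8551) = 0.4252.
C_R = 0.317×4.99/(0.0948−0.317) × (0.05731−0.4252) = (-7.119)×(-0.3679) = 2.619 kmol/m³.
Y_R = C_R/C_{A0} = 2.619/4.99 = 0.525.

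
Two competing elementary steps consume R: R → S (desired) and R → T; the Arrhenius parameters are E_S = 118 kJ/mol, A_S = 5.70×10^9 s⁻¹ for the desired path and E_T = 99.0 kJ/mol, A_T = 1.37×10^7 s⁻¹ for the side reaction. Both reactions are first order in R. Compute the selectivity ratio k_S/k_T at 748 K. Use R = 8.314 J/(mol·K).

With equal orders, S_{S/T} = k_S/k_T = (A_S/A_T)·exp[(E_T−E_S)/(RT)].
(E_T−E_S)/(RT) = (99.0−118)×10³/(8.314×748) = -19000/6219 = -3.055.
k_S/k_T = (5.70×10^9/1.37×10^7)·exp(-3.055) = 416.1 × 0.04711 = 19.6.
Since E_S > E_T, raising the temperature improves selectivity toward S.

19.6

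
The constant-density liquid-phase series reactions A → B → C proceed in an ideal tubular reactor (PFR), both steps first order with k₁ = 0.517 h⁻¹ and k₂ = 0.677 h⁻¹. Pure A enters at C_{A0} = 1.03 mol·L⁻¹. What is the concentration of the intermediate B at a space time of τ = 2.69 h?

0.290 mol·L⁻¹

For first-order series with pure A initially, C_B(τ) = k₁C_{A0}/(k₂−k₁)·(e^(−k₁τ) − e^(−k₂τ)).
e^(−k₁τ) = e^(−0.517×2.69) = e^(−1.391) = 0.2489; e^(−k₂τ) = e^(−1.821) = 0.1618.
C_B = 0.517×1.03/(0.677−0.517) × (0.2489−0.1618) = 3.328×0.08705 = 0.2897 mol·L⁻¹.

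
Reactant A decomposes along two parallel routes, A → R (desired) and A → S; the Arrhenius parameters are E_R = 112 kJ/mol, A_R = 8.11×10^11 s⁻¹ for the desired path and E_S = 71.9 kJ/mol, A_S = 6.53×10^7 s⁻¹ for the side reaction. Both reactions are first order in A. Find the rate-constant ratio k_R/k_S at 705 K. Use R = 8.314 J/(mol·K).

With equal orders, S_{R/S} = k_R/k_S = (A_R/A_S)·exp[(E_S−E_R)/(RT)].
(E_S−E_R)/(RT) = (71.9−112)×10³/(8.314×705) = -40100/5861 = -6.841.
k_R/k_S = (8.11×10^11/6.53×10^7)·exp(-6.841) = 12420 × 0.001069 = 13.3.
Since E_R > E_S, raising the temperature improves selectivity toward R.

13.3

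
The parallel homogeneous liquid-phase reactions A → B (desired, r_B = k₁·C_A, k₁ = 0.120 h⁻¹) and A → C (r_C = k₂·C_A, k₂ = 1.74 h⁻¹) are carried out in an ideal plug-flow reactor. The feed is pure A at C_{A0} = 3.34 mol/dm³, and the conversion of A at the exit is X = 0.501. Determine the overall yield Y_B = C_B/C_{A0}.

0.0323

C_A = C_{A0}(1−X) = 1.667 mol/dm³.
Both paths are first order in A, so the instantaneous fraction to B is constant: dC_B/d(−C_A) = k₁/(k₁+k₂) = 0.06452.
C_B = 0.06452·(C_{A0}−C_A) = 0.06452×1.673 = 0.108 mol/dm³.
Y_B = C_B/C_{A0} = 0.1080/3.34 = 0.0323.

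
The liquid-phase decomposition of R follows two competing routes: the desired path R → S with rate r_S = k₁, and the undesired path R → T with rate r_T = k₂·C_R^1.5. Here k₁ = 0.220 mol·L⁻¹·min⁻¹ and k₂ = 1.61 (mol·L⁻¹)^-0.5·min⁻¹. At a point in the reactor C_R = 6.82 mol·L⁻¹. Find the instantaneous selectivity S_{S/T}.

0.00767

S_{S/T} = r_S/r_T = (k₁)/(k₂·C_R^1.5) = (k₁/k₂)·C_R^-1.5.
= (0.220) / (1.61×6.820^1.5) = 0.2200/28.67 = 0.00767.
The undesired path is higher order in R, so low C_R (CSTR or dilute feed) favours S.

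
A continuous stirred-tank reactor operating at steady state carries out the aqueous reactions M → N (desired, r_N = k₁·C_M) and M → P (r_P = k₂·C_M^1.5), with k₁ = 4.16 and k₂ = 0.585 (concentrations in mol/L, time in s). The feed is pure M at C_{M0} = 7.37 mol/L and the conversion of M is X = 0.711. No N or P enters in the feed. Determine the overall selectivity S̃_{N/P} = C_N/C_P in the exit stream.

Exit C_M = C_{M0}(1−X) = 7.37×0.289 = 2.130 mol/L.
Rates in a CSTR are evaluated at the outlet concentration: r_N = 4.16×2.130 = 8.861, r_P = 0.585×2.130^1.5 = 1.818.
Overall selectivity = C_N/C_P = r_Nτ/(r_Pτ) = r_N/r_P = 4.87.

4.87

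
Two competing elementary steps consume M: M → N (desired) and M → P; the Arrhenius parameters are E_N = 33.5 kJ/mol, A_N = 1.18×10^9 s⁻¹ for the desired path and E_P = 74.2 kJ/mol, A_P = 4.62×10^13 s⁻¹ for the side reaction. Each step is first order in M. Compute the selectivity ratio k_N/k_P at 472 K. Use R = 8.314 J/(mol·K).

With equal orders, S_{N/P} = k_N/k_P = (A_N/A_P)·exp[(E_P−E_N)/(RT)].
(E_P−E_N)/(RT) = (74.2−33.5)×10³/(8.314×472) = 40700/3924 = 10.37.
k_N/k_P = (1.18×10^9/4.62×10^13)·exp(10.37) = 2.554×10^-5 × 31937 = 0.816.

0.816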